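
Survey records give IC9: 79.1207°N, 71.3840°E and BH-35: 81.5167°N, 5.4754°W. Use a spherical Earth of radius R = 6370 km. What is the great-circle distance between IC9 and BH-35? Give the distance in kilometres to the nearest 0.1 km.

1350.4 km

Δφ = 2.3960°,  Δλ = -76.8594°
a = sin²(Δφ/2) + cos φ₁ cos φ₂ sin²(Δλ/2) = 0.011194
c = 2·arcsin(√a) = 0.211998 rad = 12.1466°
d = R·c = 6370 × 0.211998 = 1350.4 km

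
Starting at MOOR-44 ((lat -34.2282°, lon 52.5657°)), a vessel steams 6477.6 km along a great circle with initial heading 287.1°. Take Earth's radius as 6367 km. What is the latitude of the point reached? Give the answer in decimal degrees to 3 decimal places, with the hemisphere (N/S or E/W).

δ = d/R = 6477.6/6367 = 1.017371 rad
φ₂ = arcsin(sin φ₁ cos δ + cos φ₁ sin δ cos θ)
   = arcsin(-0.56249·0.52560 + 0.82680·0.85073·0.29404) = -5.09593°
λ₂ = λ₁ + atan2(sin θ sin δ cos φ₁, cos δ − sin φ₁ sin φ₂) = -2.15513°

5.096°S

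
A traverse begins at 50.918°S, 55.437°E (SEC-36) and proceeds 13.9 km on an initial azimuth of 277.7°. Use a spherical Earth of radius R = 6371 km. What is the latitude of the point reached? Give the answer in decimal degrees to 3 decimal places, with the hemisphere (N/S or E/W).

50.901°S

δ = d/R = 13.9/6371 = 0.002182 rad
φ₂ = arcsin(sin φ₁ cos δ + cos φ₁ sin δ cos θ)
   = arcsin(-0.77624·1.00000 + 0.63043·0.00218·0.13399) = -50.90109°
λ₂ = λ₁ + atan2(sin θ sin δ cos φ₁, cos δ − sin φ₁ sin φ₂) = 55.24057°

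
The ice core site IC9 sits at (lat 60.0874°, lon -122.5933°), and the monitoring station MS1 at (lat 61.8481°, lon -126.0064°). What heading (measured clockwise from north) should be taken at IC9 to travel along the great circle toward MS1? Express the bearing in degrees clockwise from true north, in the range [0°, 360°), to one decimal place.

318.2°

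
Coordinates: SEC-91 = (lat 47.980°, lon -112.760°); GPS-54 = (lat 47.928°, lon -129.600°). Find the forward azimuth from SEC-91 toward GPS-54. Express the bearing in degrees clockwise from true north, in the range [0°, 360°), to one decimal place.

Δλ = -16.8400°
y = sin Δλ · cos φ₂ = -0.194118
x = cos φ₁ sin φ₂ − sin φ₁ cos φ₂ cos Δλ = 0.020439
θ = atan2(y, x) = -83.9893° → 276.0107° (mod 360°)

276.0°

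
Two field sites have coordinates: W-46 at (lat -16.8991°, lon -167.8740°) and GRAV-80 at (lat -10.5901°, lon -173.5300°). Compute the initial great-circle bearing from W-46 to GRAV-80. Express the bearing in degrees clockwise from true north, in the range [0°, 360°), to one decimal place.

Δλ = -5.6560°
y = sin Δλ · cos φ₂ = -0.096877
x = cos φ₁ sin φ₂ − sin φ₁ cos φ₂ cos Δλ = 0.108499
θ = atan2(y, x) = -41.7610° → 318.2390° (mod 360°)

318.2°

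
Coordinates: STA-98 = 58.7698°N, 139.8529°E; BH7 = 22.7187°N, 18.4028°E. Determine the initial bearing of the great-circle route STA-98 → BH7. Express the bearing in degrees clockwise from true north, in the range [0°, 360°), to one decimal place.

307.9°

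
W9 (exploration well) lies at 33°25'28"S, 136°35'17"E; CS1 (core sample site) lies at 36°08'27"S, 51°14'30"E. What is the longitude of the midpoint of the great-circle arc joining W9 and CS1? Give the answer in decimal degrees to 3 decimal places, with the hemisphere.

W9: φ = -33.42444°, λ = +136.58806°
CS1: φ = -36.14083°, λ = +51.24167°
Bx = cos φ₂ cos Δλ = 0.065519,  By = cos φ₂ sin Δλ = -0.804908
φₘ = atan2(sin φ₁ + sin φ₂, √((cos φ₁ + Bx)² + By²)) = -43.36767°
λₘ = λ₁ + atan2(By, cos φ₁ + Bx) = 94.78465°

94.785°E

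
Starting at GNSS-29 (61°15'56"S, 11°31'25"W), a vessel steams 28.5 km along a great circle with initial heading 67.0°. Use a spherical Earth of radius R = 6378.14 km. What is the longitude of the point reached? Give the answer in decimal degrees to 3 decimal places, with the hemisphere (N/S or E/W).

GNSS-29: φ = -61.26556°, λ = -11.52361°
δ = d/R = 28.5/6378.14 = 0.004468 rad
φ₂ = arcsin(sin φ₁ cos δ + cos φ₁ sin δ cos θ)
   = arcsin(-0.87686·0.99999 + 0.48075·0.00447·0.39073) = -61.16464°
λ₂ = λ₁ + atan2(sin θ sin δ cos φ₁, cos δ − sin φ₁ sin φ₂) = -11.03497°

11.035°W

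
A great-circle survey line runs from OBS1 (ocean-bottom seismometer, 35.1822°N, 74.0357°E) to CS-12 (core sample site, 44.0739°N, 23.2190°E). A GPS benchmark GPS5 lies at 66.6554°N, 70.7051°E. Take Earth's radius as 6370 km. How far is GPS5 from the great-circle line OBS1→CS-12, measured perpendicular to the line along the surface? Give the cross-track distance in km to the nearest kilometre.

2948 km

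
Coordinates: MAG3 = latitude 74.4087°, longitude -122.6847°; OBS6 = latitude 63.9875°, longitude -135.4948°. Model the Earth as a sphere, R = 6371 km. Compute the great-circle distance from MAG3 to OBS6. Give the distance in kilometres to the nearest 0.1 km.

Δφ = -10.4212°,  Δλ = -12.8101°
a = sin²(Δφ/2) + cos φ₁ cos φ₂ sin²(Δλ/2) = 0.009715
c = 2·arcsin(√a) = 0.197446 rad = 11.3128°
d = R·c = 6371 × 0.197446 = 1257.9 km

1257.9 km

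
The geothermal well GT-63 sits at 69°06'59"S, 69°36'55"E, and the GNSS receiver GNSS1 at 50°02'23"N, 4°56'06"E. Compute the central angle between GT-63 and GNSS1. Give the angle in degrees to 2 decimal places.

GT-63: φ = -69.11639°, λ = +69.61528°
GNSS1: φ = +50.03972°, λ = +4.93500°
Δφ = 119.1561°,  Δλ = -64.6803°
a = sin²(Δφ/2) + cos φ₁ cos φ₂ sin²(Δλ/2) = 0.809112
c = 2·arcsin(√a) = 2.237277 rad = 128.1865°

128.19°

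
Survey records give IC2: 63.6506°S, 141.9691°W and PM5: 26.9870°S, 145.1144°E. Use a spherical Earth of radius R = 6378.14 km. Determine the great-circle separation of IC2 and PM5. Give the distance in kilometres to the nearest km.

6510 km

Δφ = 36.6636°,  Δλ = -72.9165°
a = sin²(Δφ/2) + cos φ₁ cos φ₂ sin²(Δλ/2) = 0.238585
c = 2·arcsin(√a) = 1.020629 rad = 58.4777°
d = R·c = 6378.14 × 1.020629 = 6509.7 km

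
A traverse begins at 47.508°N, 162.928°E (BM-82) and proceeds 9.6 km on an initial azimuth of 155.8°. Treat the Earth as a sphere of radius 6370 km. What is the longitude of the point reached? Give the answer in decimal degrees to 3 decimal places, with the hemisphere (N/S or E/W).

δ = d/R = 9.6/6370 = 0.001507 rad
φ₂ = arcsin(sin φ₁ cos δ + cos φ₁ sin δ cos θ)
   = arcsin(0.73737·1.00000 + 0.67549·0.00151·-0.91212) = 47.42923°
λ₂ = λ₁ + atan2(sin θ sin δ cos φ₁, cos δ − sin φ₁ sin φ₂) = 162.98032°

162.980°E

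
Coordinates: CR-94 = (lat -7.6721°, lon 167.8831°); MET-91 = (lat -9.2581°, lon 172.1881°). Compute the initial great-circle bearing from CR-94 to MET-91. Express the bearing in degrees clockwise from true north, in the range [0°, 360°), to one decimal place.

110.7°

Δλ = 4.3050°
y = sin Δλ · cos φ₂ = 0.074088
x = cos φ₁ sin φ₂ − sin φ₁ cos φ₂ cos Δλ = -0.028049
θ = atan2(y, x) = 110.7363° → 110.7363° (mod 360°)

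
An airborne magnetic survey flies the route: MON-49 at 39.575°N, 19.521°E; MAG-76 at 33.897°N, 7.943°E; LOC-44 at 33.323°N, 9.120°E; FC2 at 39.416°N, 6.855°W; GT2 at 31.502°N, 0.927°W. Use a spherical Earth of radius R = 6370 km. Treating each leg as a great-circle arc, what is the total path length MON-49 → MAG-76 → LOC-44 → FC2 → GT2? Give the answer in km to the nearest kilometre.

MON-49→MAG-76: c = 0.189623 rad, d = 1207.90 km
MAG-76→LOC-44: c = 0.019825 rad, d = 126.29 km
LOC-44→FC2: c = 0.247934 rad, d = 1579.34 km
FC2→GT2: c = 0.161710 rad, d = 1030.09 km
Total = 1207.90 + 126.29 + 1579.34 + 1030.09 = 3943.62 km

3944 km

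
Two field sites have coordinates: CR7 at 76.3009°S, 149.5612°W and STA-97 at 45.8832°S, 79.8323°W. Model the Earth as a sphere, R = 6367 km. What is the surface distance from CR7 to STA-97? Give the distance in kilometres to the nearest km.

4557 km

Δφ = 30.4177°,  Δλ = 69.7289°
a = sin²(Δφ/2) + cos φ₁ cos φ₂ sin²(Δλ/2) = 0.122692
c = 2·arcsin(√a) = 0.715727 rad = 41.0081°
d = R·c = 6367 × 0.715727 = 4557.0 km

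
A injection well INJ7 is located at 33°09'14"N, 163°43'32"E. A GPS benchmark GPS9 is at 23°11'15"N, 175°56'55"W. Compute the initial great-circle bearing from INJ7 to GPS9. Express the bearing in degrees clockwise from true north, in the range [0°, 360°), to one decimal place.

113.9°

INJ7: φ = +33.15389°, λ = +163.72556°
GPS9: φ = +23.18750°, λ = -175.94861°
Δλ = 20.3258°
y = sin Δλ · cos φ₂ = 0.319299
x = cos φ₁ sin φ₂ − sin φ₁ cos φ₂ cos Δλ = -0.141768
θ = atan2(y, x) = 113.9410° → 113.9410° (mod 360°)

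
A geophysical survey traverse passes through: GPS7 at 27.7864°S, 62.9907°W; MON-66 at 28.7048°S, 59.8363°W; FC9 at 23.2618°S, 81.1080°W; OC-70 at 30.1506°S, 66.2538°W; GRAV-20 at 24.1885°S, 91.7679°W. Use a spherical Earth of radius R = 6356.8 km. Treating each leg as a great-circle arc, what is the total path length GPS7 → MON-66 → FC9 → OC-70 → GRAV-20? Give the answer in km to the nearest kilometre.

GPS7→MON-66: c = 0.051077 rad, d = 324.69 km
MON-66→FC9: c = 0.346427 rad, d = 2202.17 km
FC9→OC-70: c = 0.260612 rad, d = 1656.66 km
OC-70→GRAV-20: c = 0.408626 rad, d = 2597.55 km
Total = 324.69 + 2202.17 + 1656.66 + 2597.55 = 6781.07 km

6781 km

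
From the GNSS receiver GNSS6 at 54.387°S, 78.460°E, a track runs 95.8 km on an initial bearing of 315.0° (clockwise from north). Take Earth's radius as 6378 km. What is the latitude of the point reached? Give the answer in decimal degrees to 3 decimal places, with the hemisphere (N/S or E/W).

53.774°S

δ = d/R = 95.8/6378 = 0.015020 rad
φ₂ = arcsin(sin φ₁ cos δ + cos φ₁ sin δ cos θ)
   = arcsin(-0.81297·0.99989 + 0.58231·0.01502·0.70711) = -53.77403°
λ₂ = λ₁ + atan2(sin θ sin δ cos φ₁, cos δ − sin φ₁ sin φ₂) = 77.43026°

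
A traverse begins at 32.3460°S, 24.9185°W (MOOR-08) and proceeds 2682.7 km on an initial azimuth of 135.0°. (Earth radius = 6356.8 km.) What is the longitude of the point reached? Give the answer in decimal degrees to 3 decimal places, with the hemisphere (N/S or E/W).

δ = d/R = 2682.7/6356.8 = 0.422021 rad
φ₂ = arcsin(sin φ₁ cos δ + cos φ₁ sin δ cos θ)
   = arcsin(-0.53503·0.91226 + 0.84483·0.40960·-0.70711) = -47.12007°
λ₂ = λ₁ + atan2(sin θ sin δ cos φ₁, cos δ − sin φ₁ sin φ₂) = 0.27280°

0.273°E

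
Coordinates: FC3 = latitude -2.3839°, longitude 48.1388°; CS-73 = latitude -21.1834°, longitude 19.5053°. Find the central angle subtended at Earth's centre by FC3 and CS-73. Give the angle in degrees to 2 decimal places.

33.62°

Δφ = -18.7995°,  Δλ = -28.6335°
a = sin²(Δφ/2) + cos φ₁ cos φ₂ sin²(Δλ/2) = 0.083641
c = 2·arcsin(√a) = 0.586799 rad = 33.6211°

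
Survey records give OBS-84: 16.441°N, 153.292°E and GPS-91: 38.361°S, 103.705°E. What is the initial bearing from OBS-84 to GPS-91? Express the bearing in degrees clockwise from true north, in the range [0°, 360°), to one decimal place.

Δλ = -49.5870°
y = sin Δλ · cos φ₂ = -0.597019
x = cos φ₁ sin φ₂ − sin φ₁ cos φ₂ cos Δλ = -0.739112
θ = atan2(y, x) = -141.0704° → 218.9296° (mod 360°)

218.9°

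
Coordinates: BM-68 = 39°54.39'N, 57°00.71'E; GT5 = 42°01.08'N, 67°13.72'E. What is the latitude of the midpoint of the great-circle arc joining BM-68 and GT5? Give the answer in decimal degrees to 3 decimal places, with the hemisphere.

41.075°N

BM-68: φ = +39.90650°, λ = +57.01183°
GT5: φ = +42.01800°, λ = +67.22867°
Bx = cos φ₂ cos Δλ = 0.731154,  By = cos φ₂ sin Δλ = 0.131777
φₘ = atan2(sin φ₁ + sin φ₂, √((cos φ₁ + Bx)² + By²)) = 41.07514°
λₘ = λ₁ + atan2(By, cos φ₁ + Bx) = 62.03831°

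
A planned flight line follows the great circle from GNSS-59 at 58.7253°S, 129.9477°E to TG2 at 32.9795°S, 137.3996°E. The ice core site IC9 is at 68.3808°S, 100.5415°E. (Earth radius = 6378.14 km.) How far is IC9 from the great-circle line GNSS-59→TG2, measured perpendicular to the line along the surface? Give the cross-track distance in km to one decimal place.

δ₁₃ = central angle GNSS-59→IC9 = 0.279510 rad  (haversine)
θ₁₃ = bearing GNSS-59→IC9 = 220.974°,  θ₁₂ = bearing GNSS-59→TG2 = 14.252°
dₓₜ = R·arcsin(sin δ₁₃ · sin(θ₁₃ − θ₁₂)) = 6378.14·arcsin(0.27588·sin(206.722°)) = -793.280 km
|dₓₜ| = 793.280 km

793.3 km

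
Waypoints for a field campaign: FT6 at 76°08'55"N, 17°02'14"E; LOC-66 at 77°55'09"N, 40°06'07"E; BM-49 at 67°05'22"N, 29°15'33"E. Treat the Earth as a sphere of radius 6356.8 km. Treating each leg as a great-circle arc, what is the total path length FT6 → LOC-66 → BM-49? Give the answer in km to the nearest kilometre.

FT6: φ = +76.14861°, λ = +17.03722°
LOC-66: φ = +77.91917°, λ = +40.10194°
BM-49: φ = +67.08944°, λ = +29.25917°
FT6→LOC-66: c = 0.094721 rad, d = 602.12 km
LOC-66→BM-49: c = 0.196605 rad, d = 1249.78 km
Total = 602.12 + 1249.78 = 1851.91 km

1852 km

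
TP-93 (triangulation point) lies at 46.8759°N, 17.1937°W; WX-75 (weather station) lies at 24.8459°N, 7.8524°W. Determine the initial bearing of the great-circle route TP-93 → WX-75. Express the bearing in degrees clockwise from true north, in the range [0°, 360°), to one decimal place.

158.1°

Δλ = 9.3413°
y = sin Δλ · cos φ₂ = 0.147291
x = cos φ₁ sin φ₂ − sin φ₁ cos φ₂ cos Δλ = -0.366309
θ = atan2(y, x) = 158.0951° → 158.0951° (mod 360°)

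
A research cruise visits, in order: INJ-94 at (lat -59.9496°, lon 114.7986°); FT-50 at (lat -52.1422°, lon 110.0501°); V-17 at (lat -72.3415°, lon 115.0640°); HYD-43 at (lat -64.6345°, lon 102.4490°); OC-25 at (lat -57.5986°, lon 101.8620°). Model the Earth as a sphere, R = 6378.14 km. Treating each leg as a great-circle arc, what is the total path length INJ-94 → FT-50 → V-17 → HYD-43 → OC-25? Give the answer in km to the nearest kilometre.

4959 km

INJ-94→FT-50: c = 0.143822 rad, d = 917.31 km
FT-50→V-17: c = 0.354602 rad, d = 2261.70 km
V-17→HYD-43: c = 0.156173 rad, d = 996.09 km
HYD-43→OC-25: c = 0.122898 rad, d = 783.86 km
Total = 917.31 + 2261.70 + 996.09 + 783.86 = 4958.97 km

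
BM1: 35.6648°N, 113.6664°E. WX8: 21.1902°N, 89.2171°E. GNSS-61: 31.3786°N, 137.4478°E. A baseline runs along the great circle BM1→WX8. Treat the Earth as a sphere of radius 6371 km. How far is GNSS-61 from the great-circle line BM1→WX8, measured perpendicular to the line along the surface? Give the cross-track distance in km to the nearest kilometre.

1205 km

δ₁₃ = central angle BM1→GNSS-61 = 0.353091 rad  (haversine)
θ₁₃ = bearing BM1→GNSS-61 = 95.388°,  θ₁₂ = bearing BM1→WX8 = 242.463°
dₓₜ = R·arcsin(sin δ₁₃ · sin(θ₁₃ − θ₁₂)) = 6371·arcsin(0.34580·sin(-147.075°)) = -1204.640 km
|dₓₜ| = 1204.640 km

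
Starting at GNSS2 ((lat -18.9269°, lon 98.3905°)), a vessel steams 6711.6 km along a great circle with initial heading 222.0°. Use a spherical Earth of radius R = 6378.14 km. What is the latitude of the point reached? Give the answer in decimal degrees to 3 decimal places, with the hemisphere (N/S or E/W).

δ = d/R = 6711.6/6378.14 = 1.052282 rad
φ₂ = arcsin(sin φ₁ cos δ + cos φ₁ sin δ cos θ)
   = arcsin(-0.32436·0.49559 + 0.94593·0.86856·-0.74314) = -50.47217°
λ₂ = λ₁ + atan2(sin θ sin δ cos φ₁, cos δ − sin φ₁ sin φ₂) = 32.44603°

50.472°S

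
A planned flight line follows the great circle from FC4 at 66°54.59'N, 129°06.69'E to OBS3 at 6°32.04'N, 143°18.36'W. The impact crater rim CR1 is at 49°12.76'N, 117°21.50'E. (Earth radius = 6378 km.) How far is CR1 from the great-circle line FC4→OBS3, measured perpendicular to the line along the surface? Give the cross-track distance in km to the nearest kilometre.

FC4: φ = +66.90983°, λ = +129.11150°
OBS3: φ = +6.53400°, λ = -143.30600°
CR1: φ = +49.21267°, λ = +117.35833°
δ₁₃ = central angle FC4→CR1 = 0.326080 rad  (haversine)
θ₁₃ = bearing FC4→CR1 = 204.544°,  θ₁₂ = bearing FC4→OBS3 = 89.649°
dₓₜ = R·arcsin(sin δ₁₃ · sin(θ₁₃ − θ₁₂)) = 6378·arcsin(0.32033·sin(114.895°)) = 1880.358 km
|dₓₜ| = 1880.358 km

1880 km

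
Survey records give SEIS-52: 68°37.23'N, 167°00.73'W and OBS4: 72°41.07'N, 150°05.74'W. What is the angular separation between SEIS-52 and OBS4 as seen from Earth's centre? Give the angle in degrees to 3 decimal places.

6.884°

SEIS-52: φ = +68.62050°, λ = -167.01217°
OBS4: φ = +72.68450°, λ = -150.09567°
Δφ = 4.0640°,  Δλ = 16.9165°
a = sin²(Δφ/2) + cos φ₁ cos φ₂ sin²(Δλ/2) = 0.003605
c = 2·arcsin(√a) = 0.120150 rad = 6.8841°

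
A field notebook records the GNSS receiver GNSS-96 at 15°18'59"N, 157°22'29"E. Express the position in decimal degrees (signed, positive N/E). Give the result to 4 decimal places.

+15.3164°, +157.3747°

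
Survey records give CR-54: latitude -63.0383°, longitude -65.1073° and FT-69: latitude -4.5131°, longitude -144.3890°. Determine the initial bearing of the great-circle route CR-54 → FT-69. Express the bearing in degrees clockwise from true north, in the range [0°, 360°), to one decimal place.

Δλ = -79.2817°
y = sin Δλ · cos φ₂ = -0.979507
x = cos φ₁ sin φ₂ − sin φ₁ cos φ₂ cos Δλ = 0.129576
θ = atan2(y, x) = -82.4643° → 277.5357° (mod 360°)

277.5°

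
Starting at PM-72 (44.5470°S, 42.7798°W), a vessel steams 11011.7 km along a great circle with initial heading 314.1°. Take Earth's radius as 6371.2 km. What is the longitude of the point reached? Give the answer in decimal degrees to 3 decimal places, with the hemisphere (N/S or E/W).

105.210°W

δ = d/R = 11011.7/6371.2 = 1.728356 rad
φ₂ = arcsin(sin φ₁ cos δ + cos φ₁ sin δ cos θ)
   = arcsin(-0.70149·-0.15691 + 0.71268·0.98761·0.69591) = 36.86178°
λ₂ = λ₁ + atan2(sin θ sin δ cos φ₁, cos δ − sin φ₁ sin φ₂) = -105.20962°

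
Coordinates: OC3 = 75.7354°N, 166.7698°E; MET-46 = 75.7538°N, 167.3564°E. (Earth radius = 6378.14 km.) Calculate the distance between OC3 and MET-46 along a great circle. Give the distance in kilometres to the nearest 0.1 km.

16.2 km

Δφ = 0.0184°,  Δλ = 0.5866°
a = sin²(Δφ/2) + cos φ₁ cos φ₂ sin²(Δλ/2) = 0.000002
c = 2·arcsin(√a) = 0.002541 rad = 0.1456°
d = R·c = 6378.14 × 0.002541 = 16.2 km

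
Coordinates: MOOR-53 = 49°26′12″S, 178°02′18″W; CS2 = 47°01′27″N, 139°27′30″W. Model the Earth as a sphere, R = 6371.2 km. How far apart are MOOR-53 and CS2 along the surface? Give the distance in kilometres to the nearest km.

MOOR-53: φ = -49.43667°, λ = -178.03833°
CS2: φ = +47.02417°, λ = -139.45833°
Δφ = 96.4608°,  Δλ = 38.5800°
a = sin²(Δφ/2) + cos φ₁ cos φ₂ sin²(Δλ/2) = 0.604639
c = 2·arcsin(√a) = 1.781633 rad = 102.0801°
d = R·c = 6371.2 × 1.781633 = 11351.1 km

11351 km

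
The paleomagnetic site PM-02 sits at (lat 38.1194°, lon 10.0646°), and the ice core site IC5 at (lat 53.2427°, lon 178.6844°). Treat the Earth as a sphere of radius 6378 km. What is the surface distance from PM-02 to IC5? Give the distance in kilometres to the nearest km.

9808 km

Δφ = 15.1233°,  Δλ = 168.6198°
a = sin²(Δφ/2) + cos φ₁ cos φ₂ sin²(Δλ/2) = 0.483486
c = 2·arcsin(√a) = 1.537763 rad = 88.1073°
d = R·c = 6378 × 1.537763 = 9807.9 km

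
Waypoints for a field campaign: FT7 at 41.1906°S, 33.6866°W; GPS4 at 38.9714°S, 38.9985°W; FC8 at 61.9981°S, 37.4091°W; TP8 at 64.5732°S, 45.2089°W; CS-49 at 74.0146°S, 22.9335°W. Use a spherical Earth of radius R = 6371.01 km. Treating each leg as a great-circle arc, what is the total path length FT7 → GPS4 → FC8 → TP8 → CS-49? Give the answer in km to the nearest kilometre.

4911 km

FT7→GPS4: c = 0.080800 rad, d = 514.78 km
GPS4→FC8: c = 0.402251 rad, d = 2562.74 km
FC8→TP8: c = 0.075844 rad, d = 483.20 km
TP8→CS-49: c = 0.211916 rad, d = 1350.12 km
Total = 514.78 + 2562.74 + 483.20 + 1350.12 = 4910.84 km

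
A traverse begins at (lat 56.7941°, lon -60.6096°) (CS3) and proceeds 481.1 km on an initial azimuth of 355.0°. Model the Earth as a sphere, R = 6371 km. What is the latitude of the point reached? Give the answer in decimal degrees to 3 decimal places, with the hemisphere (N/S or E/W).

61.102°N

δ = d/R = 481.1/6371 = 0.075514 rad
φ₂ = arcsin(sin φ₁ cos δ + cos φ₁ sin δ cos θ)
   = arcsin(0.83671·0.99715 + 0.54765·0.07544·0.99619) = 61.10209°
λ₂ = λ₁ + atan2(sin θ sin δ cos φ₁, cos δ − sin φ₁ sin φ₂) = -61.38921°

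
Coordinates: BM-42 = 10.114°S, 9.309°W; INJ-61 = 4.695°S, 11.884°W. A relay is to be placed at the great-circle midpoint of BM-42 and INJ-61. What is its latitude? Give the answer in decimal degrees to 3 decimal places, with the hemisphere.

Bx = cos φ₂ cos Δλ = 0.995638,  By = cos φ₂ sin Δλ = -0.044776
φₘ = atan2(sin φ₁ + sin φ₂, √((cos φ₁ + Bx)² + By²)) = -7.40635°
λₘ = λ₁ + atan2(By, cos φ₁ + Bx) = -10.60442°

7.406°S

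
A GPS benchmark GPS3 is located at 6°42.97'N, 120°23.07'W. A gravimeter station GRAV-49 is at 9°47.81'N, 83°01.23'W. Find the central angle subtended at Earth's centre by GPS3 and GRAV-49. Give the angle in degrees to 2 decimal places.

37.09°

GPS3: φ = +6.71617°, λ = -120.38450°
GRAV-49: φ = +9.79683°, λ = -83.02050°
Δφ = 3.0807°,  Δλ = 37.3640°
a = sin²(Δφ/2) + cos φ₁ cos φ₂ sin²(Δλ/2) = 0.101134
c = 2·arcsin(√a) = 0.647273 rad = 37.0860°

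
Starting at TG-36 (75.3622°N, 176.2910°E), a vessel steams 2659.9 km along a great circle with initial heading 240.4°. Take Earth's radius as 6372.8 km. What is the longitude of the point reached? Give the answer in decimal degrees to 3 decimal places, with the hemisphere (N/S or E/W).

δ = d/R = 2659.9/6372.8 = 0.417383 rad
φ₂ = arcsin(sin φ₁ cos δ + cos φ₁ sin δ cos θ)
   = arcsin(0.96754·0.91415 + 0.25271·0.40537·-0.49394) = 56.49965°
λ₂ = λ₁ + atan2(sin θ sin δ cos φ₁, cos δ − sin φ₁ sin φ₂) = 136.60394°

136.604°E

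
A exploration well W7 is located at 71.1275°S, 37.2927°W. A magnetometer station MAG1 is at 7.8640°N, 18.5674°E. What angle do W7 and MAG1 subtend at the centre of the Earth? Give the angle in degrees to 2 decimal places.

87.11°

Δφ = 78.9915°,  Δλ = 55.8601°
a = sin²(Δφ/2) + cos φ₁ cos φ₂ sin²(Δλ/2) = 0.474821
c = 2·arcsin(√a) = 1.520416 rad = 87.1134°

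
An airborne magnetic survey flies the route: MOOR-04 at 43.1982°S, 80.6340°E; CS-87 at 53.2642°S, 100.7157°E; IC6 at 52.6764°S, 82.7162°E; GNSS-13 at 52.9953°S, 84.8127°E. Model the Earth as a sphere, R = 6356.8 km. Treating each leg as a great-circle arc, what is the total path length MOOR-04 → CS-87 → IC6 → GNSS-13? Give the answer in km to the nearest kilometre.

MOOR-04→CS-87: c = 0.290509 rad, d = 1846.71 km
CS-87→IC6: c = 0.188967 rad, d = 1201.22 km
IC6→GNSS-13: c = 0.022794 rad, d = 144.89 km
Total = 1846.71 + 1201.22 + 144.89 = 3192.82 km

3193 km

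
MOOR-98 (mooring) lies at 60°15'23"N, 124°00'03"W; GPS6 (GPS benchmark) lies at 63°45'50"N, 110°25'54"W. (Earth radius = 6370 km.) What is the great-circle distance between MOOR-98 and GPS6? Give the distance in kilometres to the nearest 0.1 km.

MOOR-98: φ = +60.25639°, λ = -124.00083°
GPS6: φ = +63.76389°, λ = -110.43167°
Δφ = 3.5075°,  Δλ = 13.5692°
a = sin²(Δφ/2) + cos φ₁ cos φ₂ sin²(Δλ/2) = 0.003998
c = 2·arcsin(√a) = 0.126536 rad = 7.2500°
d = R·c = 6370 × 0.126536 = 806.0 km

806.0 km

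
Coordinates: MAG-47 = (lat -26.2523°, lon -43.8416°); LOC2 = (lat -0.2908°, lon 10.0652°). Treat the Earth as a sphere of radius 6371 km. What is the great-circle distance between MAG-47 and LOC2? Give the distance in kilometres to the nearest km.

Δφ = 25.9615°,  Δλ = 53.9068°
a = sin²(Δφ/2) + cos φ₁ cos φ₂ sin²(Δλ/2) = 0.234712
c = 2·arcsin(√a) = 1.011517 rad = 57.9556°
d = R·c = 6371 × 1.011517 = 6444.4 km

6444 km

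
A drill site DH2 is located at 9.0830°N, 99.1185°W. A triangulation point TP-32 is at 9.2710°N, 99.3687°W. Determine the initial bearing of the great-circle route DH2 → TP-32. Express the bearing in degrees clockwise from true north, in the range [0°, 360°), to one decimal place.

307.3°

Δλ = -0.2502°
y = sin Δλ · cos φ₂ = -0.004310
x = cos φ₁ sin φ₂ − sin φ₁ cos φ₂ cos Δλ = 0.003283
θ = atan2(y, x) = -52.7038° → 307.2962° (mod 360°)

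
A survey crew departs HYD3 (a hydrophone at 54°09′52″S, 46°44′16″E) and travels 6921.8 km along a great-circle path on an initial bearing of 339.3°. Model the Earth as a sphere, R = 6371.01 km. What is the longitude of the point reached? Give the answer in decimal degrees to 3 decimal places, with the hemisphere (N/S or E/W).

HYD3: φ = -54.16444°, λ = +46.73778°
δ = d/R = 6921.8/6371.01 = 1.086453 rad
φ₂ = arcsin(sin φ₁ cos δ + cos φ₁ sin δ cos θ)
   = arcsin(-0.81070·0.46563 + 0.58546·0.88498·0.93544) = 6.15330°
λ₂ = λ₁ + atan2(sin θ sin δ cos φ₁, cos δ − sin φ₁ sin φ₂) = 28.39923°

28.399°E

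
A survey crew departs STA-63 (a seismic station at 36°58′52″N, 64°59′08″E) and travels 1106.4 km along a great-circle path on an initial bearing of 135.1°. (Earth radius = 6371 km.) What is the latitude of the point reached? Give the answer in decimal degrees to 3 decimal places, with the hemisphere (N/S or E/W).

29.652°N

STA-63: φ = +36.98111°, λ = +64.98556°
δ = d/R = 1106.4/6371 = 0.173662 rad
φ₂ = arcsin(sin φ₁ cos δ + cos φ₁ sin δ cos θ)
   = arcsin(0.60155·0.98496 + 0.79883·0.17279·-0.70834) = 29.65200°
λ₂ = λ₁ + atan2(sin θ sin δ cos φ₁, cos δ − sin φ₁ sin φ₂) = 73.05346°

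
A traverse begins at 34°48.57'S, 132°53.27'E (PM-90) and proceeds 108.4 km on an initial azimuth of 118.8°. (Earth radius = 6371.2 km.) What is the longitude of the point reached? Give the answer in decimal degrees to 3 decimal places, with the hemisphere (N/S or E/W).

133.934°E

PM-90: φ = -34.80950°, λ = +132.88783°
δ = d/R = 108.4/6371.2 = 0.017014 rad
φ₂ = arcsin(sin φ₁ cos δ + cos φ₁ sin δ cos θ)
   = arcsin(-0.57085·0.99986 + 0.82105·0.01701·-0.48175) = -35.27466°
λ₂ = λ₁ + atan2(sin θ sin δ cos φ₁, cos δ − sin φ₁ sin φ₂) = 133.93422°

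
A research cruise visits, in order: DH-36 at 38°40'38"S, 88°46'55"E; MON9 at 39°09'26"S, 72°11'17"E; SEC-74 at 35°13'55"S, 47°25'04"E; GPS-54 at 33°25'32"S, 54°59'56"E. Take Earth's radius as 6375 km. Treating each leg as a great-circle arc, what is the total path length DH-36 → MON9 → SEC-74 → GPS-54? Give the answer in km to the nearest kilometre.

4391 km

DH-36: φ = -38.67722°, λ = +88.78194°
MON9: φ = -39.15722°, λ = +72.18806°
SEC-74: φ = -35.23194°, λ = +47.41778°
GPS-54: φ = -33.42556°, λ = +54.99889°
DH-36→MON9: c = 0.225180 rad, d = 1435.52 km
MON9→SEC-74: c = 0.349978 rad, d = 2231.11 km
SEC-74→GPS-54: c = 0.113691 rad, d = 724.78 km
Total = 1435.52 + 2231.11 + 724.78 = 4391.41 km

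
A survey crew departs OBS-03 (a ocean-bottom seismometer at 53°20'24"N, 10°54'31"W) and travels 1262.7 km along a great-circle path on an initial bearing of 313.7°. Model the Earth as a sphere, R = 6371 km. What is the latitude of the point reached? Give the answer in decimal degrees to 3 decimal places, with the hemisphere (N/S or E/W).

OBS-03: φ = +53.34000°, λ = -10.90861°
δ = d/R = 1262.7/6371 = 0.198195 rad
φ₂ = arcsin(sin φ₁ cos δ + cos φ₁ sin δ cos θ)
   = arcsin(0.80219·0.98042 + 0.59707·0.19690·0.69088) = 60.19363°
λ₂ = λ₁ + atan2(sin θ sin δ cos φ₁, cos δ − sin φ₁ sin φ₂) = -27.55011°

60.194°N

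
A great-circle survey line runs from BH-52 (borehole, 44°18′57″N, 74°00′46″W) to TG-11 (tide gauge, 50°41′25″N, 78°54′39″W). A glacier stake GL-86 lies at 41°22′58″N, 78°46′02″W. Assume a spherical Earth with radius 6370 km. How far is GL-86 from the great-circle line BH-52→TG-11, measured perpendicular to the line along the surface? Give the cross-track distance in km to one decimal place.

493.7 km

BH-52: φ = +44.31583°, λ = -74.01278°
TG-11: φ = +50.69028°, λ = -78.91083°
GL-86: φ = +41.38278°, λ = -78.76722°
δ₁₃ = central angle BH-52→GL-86 = 0.079485 rad  (haversine)
θ₁₃ = bearing BH-52→GL-86 = 231.558°,  θ₁₂ = bearing BH-52→TG-11 = 334.349°
dₓₜ = R·arcsin(sin δ₁₃ · sin(θ₁₃ − θ₁₂)) = 6370·arcsin(0.07940·sin(-102.792°)) = -493.726 km
|dₓₜ| = 493.726 km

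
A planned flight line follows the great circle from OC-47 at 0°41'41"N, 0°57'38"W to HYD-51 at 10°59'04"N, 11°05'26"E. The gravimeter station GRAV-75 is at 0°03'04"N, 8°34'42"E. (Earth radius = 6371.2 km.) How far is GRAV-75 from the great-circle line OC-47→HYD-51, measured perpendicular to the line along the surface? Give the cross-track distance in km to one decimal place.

749.1 km

OC-47: φ = +0.69472°, λ = -0.96056°
HYD-51: φ = +10.98444°, λ = +11.09056°
GRAV-75: φ = +0.05111°, λ = +8.57833°
δ₁₃ = central angle OC-47→GRAV-75 = 0.166859 rad  (haversine)
θ₁₃ = bearing OC-47→GRAV-75 = 93.820°,  θ₁₂ = bearing OC-47→HYD-51 = 48.886°
dₓₜ = R·arcsin(sin δ₁₃ · sin(θ₁₃ − θ₁₂)) = 6371.2·arcsin(0.16609·sin(44.935°)) = 749.106 km
|dₓₜ| = 749.106 km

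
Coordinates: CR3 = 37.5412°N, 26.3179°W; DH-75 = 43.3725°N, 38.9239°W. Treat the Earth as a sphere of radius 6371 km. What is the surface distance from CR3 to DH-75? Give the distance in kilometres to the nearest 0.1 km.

1246.2 km

Δφ = 5.8313°,  Δλ = -12.6060°
a = sin²(Δφ/2) + cos φ₁ cos φ₂ sin²(Δλ/2) = 0.009534
c = 2·arcsin(√a) = 0.195600 rad = 11.2071°
d = R·c = 6371 × 0.195600 = 1246.2 km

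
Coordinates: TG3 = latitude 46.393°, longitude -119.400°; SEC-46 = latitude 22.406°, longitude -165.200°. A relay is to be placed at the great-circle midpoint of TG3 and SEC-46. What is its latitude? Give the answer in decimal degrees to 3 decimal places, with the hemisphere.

36.571°N

Bx = cos φ₂ cos Δλ = 0.644533,  By = cos φ₂ sin Δλ = -0.662788
φₘ = atan2(sin φ₁ + sin φ₂, √((cos φ₁ + Bx)² + By²)) = 36.57113°
λₘ = λ₁ + atan2(By, cos φ₁ + Bx) = -145.81602°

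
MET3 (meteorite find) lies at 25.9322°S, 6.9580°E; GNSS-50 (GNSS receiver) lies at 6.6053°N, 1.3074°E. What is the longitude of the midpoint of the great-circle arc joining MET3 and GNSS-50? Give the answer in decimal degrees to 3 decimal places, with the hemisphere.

3.992°E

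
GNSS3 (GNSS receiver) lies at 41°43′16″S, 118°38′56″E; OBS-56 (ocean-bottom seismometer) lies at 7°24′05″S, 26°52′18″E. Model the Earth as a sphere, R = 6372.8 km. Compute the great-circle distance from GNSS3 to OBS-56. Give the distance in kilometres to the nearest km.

9610 km

GNSS3: φ = -41.72111°, λ = +118.64889°
OBS-56: φ = -7.40139°, λ = +26.87167°
Δφ = 34.3197°,  Δλ = -91.7772°
a = sin²(Δφ/2) + cos φ₁ cos φ₂ sin²(Δλ/2) = 0.468613
c = 2·arcsin(√a) = 1.507980 rad = 86.4009°
d = R·c = 6372.8 × 1.507980 = 9610.1 km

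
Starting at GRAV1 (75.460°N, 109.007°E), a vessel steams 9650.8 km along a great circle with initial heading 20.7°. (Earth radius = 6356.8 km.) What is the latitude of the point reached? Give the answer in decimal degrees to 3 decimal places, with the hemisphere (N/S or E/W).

16.584°N

δ = d/R = 9650.8/6356.8 = 1.518185 rad
φ₂ = arcsin(sin φ₁ cos δ + cos φ₁ sin δ cos θ)
   = arcsin(0.96797·0.05259 + 0.25106·0.99862·0.93544) = 16.58433°
λ₂ = λ₁ + atan2(sin θ sin δ cos φ₁, cos δ − sin φ₁ sin φ₂) = -92.60425°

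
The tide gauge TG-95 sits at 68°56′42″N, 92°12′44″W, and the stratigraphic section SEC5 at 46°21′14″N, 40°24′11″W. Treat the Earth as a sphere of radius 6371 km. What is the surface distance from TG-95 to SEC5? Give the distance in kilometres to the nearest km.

3785 km

TG-95: φ = +68.94500°, λ = -92.21222°
SEC5: φ = +46.35389°, λ = -40.40306°
Δφ = -22.5911°,  Δλ = 51.8092°
a = sin²(Δφ/2) + cos φ₁ cos φ₂ sin²(Δλ/2) = 0.085691
c = 2·arcsin(√a) = 0.594163 rad = 34.0430°
d = R·c = 6371 × 0.594163 = 3785.4 km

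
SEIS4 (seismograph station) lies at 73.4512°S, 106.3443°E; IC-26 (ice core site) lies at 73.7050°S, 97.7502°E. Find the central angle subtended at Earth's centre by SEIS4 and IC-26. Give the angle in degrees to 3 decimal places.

2.441°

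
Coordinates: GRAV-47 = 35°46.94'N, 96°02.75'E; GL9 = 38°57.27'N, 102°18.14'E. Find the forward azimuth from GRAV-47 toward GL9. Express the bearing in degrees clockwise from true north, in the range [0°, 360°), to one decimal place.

55.6°

GRAV-47: φ = +35.78233°, λ = +96.04583°
GL9: φ = +38.95450°, λ = +102.30233°
Δλ = 6.2565°
y = sin Δλ · cos φ₂ = 0.084748
x = cos φ₁ sin φ₂ − sin φ₁ cos φ₂ cos Δλ = 0.058045
θ = atan2(y, x) = 55.5923° → 55.5923° (mod 360°)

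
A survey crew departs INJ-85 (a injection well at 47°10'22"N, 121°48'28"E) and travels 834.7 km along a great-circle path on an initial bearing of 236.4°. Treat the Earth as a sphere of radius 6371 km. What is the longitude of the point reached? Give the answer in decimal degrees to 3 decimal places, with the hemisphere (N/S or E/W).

113.295°E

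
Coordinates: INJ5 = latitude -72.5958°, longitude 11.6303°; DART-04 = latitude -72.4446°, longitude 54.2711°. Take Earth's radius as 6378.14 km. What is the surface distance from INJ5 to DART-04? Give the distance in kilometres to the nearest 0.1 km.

1396.0 km

Δφ = 0.1512°,  Δλ = 42.6408°
a = sin²(Δφ/2) + cos φ₁ cos φ₂ sin²(Δλ/2) = 0.011928
c = 2·arcsin(√a) = 0.218869 rad = 12.5403°
d = R·c = 6378.14 × 0.218869 = 1396.0 km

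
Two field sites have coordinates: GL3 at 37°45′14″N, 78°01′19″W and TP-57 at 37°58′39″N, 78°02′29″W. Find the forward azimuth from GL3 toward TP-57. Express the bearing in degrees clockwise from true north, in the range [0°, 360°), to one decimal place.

GL3: φ = +37.75389°, λ = -78.02194°
TP-57: φ = +37.97750°, λ = -78.04139°
Δλ = -0.0194°
y = sin Δλ · cos φ₂ = -0.000268
x = cos φ₁ sin φ₂ − sin φ₁ cos φ₂ cos Δλ = 0.003903
θ = atan2(y, x) = -3.9211° → 356.0789° (mod 360°)

356.1°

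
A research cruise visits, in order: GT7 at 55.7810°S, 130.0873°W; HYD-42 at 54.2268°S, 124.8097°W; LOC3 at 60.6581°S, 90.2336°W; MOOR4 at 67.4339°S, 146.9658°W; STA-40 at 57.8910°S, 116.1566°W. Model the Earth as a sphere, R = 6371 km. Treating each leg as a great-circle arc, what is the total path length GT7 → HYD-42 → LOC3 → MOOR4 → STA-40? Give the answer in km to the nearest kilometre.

GT7→HYD-42: c = 0.059364 rad, d = 378.21 km
HYD-42→LOC3: c = 0.338929 rad, d = 2159.32 km
LOC3→MOOR4: c = 0.432017 rad, d = 2752.38 km
MOOR4→STA-40: c = 0.293019 rad, d = 1866.82 km
Total = 378.21 + 2159.32 + 2752.38 + 1866.82 = 7156.72 km

7157 km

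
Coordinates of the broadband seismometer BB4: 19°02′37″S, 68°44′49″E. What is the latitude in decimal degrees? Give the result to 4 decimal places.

19.0436°S

19° + 2′/60 + 37″/3600 = 19 + 0.03333 + 0.01028 = 19.0436°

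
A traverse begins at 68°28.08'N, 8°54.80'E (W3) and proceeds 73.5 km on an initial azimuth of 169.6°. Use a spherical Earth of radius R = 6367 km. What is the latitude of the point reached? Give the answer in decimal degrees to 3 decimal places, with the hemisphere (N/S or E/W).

W3: φ = +68.46800°, λ = +8.91333°
δ = d/R = 73.5/6367 = 0.011544 rad
φ₂ = arcsin(sin φ₁ cos δ + cos φ₁ sin δ cos θ)
   = arcsin(0.93021·0.99993 + 0.36702·0.01154·-0.98357) = 67.81714°
λ₂ = λ₁ + atan2(sin θ sin δ cos φ₁, cos δ − sin φ₁ sin φ₂) = 9.22956°

67.817°N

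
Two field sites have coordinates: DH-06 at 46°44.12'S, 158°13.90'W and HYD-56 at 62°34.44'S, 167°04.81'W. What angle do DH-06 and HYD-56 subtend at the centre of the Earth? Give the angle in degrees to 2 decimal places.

DH-06: φ = -46.73533°, λ = -158.23167°
HYD-56: φ = -62.57400°, λ = -167.08017°
Δφ = -15.8387°,  Δλ = -8.8485°
a = sin²(Δφ/2) + cos φ₁ cos φ₂ sin²(Δλ/2) = 0.020862
c = 2·arcsin(√a) = 0.289884 rad = 16.6092°

16.61°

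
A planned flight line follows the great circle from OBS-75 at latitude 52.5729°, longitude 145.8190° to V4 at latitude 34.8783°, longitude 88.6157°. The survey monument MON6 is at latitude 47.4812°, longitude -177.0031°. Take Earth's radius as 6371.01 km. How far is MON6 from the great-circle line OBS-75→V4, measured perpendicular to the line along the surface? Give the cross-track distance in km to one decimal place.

109.3 km

δ₁₃ = central angle OBS-75→MON6 = 0.421254 rad  (haversine)
θ₁₃ = bearing OBS-75→MON6 = 87.151°,  θ₁₂ = bearing OBS-75→V4 = 269.556°
dₓₜ = R·arcsin(sin δ₁₃ · sin(θ₁₃ − θ₁₂)) = 6371.01·arcsin(0.40891·sin(-182.405°)) = 109.335 km
|dₓₜ| = 109.335 km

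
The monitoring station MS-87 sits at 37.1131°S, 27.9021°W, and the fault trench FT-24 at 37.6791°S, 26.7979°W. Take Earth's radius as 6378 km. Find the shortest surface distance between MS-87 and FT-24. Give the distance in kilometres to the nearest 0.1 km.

116.2 km

Δφ = -0.5660°,  Δλ = 1.1042°
a = sin²(Δφ/2) + cos φ₁ cos φ₂ sin²(Δλ/2) = 0.000083
c = 2·arcsin(√a) = 0.018221 rad = 1.0440°
d = R·c = 6378 × 0.018221 = 116.2 km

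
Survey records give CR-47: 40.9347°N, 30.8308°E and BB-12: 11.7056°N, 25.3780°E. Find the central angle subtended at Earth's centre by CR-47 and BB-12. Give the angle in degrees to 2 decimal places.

29.62°

Δφ = -29.2291°,  Δλ = -5.4528°
a = sin²(Δφ/2) + cos φ₁ cos φ₂ sin²(Δλ/2) = 0.065337
c = 2·arcsin(√a) = 0.516958 rad = 29.6195°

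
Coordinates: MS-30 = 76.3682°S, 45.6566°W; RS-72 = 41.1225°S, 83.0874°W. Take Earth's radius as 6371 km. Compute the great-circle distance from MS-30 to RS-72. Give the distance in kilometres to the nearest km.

4306 km

Δφ = 35.2457°,  Δλ = -37.4308°
a = sin²(Δφ/2) + cos φ₁ cos φ₂ sin²(Δλ/2) = 0.109936
c = 2·arcsin(√a) = 0.675927 rad = 38.7278°
d = R·c = 6371 × 0.675927 = 4306.3 km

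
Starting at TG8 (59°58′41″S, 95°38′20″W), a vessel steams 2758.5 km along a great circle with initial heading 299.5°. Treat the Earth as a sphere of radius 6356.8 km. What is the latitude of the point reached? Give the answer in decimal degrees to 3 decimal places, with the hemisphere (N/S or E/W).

TG8: φ = -59.97806°, λ = -95.63889°
δ = d/R = 2758.5/6356.8 = 0.433945 rad
φ₂ = arcsin(sin φ₁ cos δ + cos φ₁ sin δ cos θ)
   = arcsin(-0.86583·0.90731 + 0.50033·0.42045·0.49242) = -42.99967°
λ₂ = λ₁ + atan2(sin θ sin δ cos φ₁, cos δ − sin φ₁ sin φ₂) = -125.66287°

43.000°S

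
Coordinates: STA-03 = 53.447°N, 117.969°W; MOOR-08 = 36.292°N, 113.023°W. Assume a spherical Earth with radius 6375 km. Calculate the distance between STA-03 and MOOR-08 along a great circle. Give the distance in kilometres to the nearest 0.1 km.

Δφ = -17.1550°,  Δλ = 4.9460°
a = sin²(Δφ/2) + cos φ₁ cos φ₂ sin²(Δλ/2) = 0.023139
c = 2·arcsin(√a) = 0.305413 rad = 17.4989°
d = R·c = 6375 × 0.305413 = 1947.0 km

1947.0 km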